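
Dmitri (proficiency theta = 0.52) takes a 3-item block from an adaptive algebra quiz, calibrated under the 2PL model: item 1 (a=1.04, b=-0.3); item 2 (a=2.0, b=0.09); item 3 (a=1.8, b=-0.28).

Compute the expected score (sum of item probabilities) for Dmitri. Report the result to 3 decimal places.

P(theta) = 1 / (1 + exp(−a(theta − b)))
P_1 = 1/(1+e^{-0.8528}) = 0.7012
P_2 = 1/(1+e^{-0.8600}) = 0.7027
P_3 = 1/(1+e^{-1.4400}) = 0.8085
E[score] = 0.7012 + 0.7027 + 0.8085 = 2.2123

2.212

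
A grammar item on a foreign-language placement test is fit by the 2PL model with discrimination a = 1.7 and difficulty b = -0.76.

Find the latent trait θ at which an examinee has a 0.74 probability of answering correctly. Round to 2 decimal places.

-0.14

P(θ) = 1 / (1 + exp(−a(θ − b)))
logit = ln(0.7400/0.2600) = 1.0460
θ = b + logit/(a) = -0.76 + 1.0460/1.7000 = -0.1447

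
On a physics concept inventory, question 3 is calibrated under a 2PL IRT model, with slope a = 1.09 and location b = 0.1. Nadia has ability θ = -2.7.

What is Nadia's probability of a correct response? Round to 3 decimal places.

P(θ) = 1 / (1 + exp(−a(θ − b)))
Exponent: 1.09 × (-2.7 − 0.1) = -3.0520
1/(1 + e^{3.0520}) = 0.0451

0.045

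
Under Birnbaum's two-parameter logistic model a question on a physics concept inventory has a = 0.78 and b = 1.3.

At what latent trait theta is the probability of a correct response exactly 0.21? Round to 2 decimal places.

-0.40

P(theta) = 1 / (1 + exp(−a(theta − b)))
logit = ln(0.2100/0.7900) = -1.3249
theta = b + logit/(a) = 1.3 + (-1.3249)/0.7800 = -0.3986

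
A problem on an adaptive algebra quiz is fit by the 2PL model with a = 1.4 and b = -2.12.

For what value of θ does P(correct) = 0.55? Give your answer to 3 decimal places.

P(θ) = 1 / (1 + exp(−a(θ − b)))
logit = ln(0.5500/0.4500) = 0.2007
θ = b + logit/(a) = -2.12 + 0.2007/1.4000 = -1.9767

-1.977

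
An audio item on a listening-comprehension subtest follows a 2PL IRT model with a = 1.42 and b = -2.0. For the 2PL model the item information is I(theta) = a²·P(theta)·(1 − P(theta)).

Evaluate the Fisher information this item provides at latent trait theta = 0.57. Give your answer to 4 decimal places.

P = 1/(1+e^{-3.6494}) = 0.9747
P(1−P) = 0.9747 × 0.0253 = 0.0247
I = a² × P(1−P) = 1.42² × 0.0247 = 0.04982

0.0498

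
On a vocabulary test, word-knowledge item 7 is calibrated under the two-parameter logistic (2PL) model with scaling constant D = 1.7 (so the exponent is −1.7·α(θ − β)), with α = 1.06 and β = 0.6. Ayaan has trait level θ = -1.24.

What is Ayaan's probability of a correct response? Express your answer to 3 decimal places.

0.035

P(θ) = 1 / (1 + exp(−D·α(θ − β)))
Exponent: 1.7 × 1.06 × (-1.24 − 0.6) = -3.3157
1/(1 + e^{3.3157}) = 0.0350
P = 0.0350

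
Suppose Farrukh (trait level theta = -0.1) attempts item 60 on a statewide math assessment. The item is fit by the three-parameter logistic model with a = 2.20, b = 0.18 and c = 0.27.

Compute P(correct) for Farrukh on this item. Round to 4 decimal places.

P(theta) = c + (1 − c) · 1 / (1 + exp(−a(theta − b)))
Exponent: 2.20 × (-0.1 − 0.18) = -0.6160
1/(1 + e^{0.6160}) = 0.3507
P = 0.27 + 0.73 × 0.3507 = 0.5260

0.5260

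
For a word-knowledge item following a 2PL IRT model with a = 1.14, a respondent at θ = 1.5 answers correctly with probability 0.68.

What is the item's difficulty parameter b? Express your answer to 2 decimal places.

0.84

P(θ) = 1 / (1 + exp(−a(θ − b)))
logit(0.68) = ln(0.68/0.32) = 0.7538
b = θ − logit/(a) = 1.5 − 0.7538/1.1400 = 0.8388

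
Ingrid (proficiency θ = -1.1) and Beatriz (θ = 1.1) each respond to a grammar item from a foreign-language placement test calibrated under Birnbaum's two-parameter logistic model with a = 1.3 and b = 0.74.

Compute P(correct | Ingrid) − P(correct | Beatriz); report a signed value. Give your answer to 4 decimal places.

P(θ) = 1 / (1 + exp(−a(θ − b)))
P(Ingrid) = 0.0838  [exponent -2.3920]
P(Beatriz) = 0.6149  [exponent 0.4680]
Difference = 0.0838 − 0.6149 = -0.5311

-0.5311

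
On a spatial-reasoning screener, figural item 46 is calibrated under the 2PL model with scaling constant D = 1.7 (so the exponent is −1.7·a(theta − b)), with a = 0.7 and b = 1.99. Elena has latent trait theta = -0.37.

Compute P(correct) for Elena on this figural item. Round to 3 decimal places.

P(theta) = 1 / (1 + exp(−D·a(theta − b)))
Exponent: 1.7 × 0.7 × (-0.37 − 1.99) = -2.8084
1/(1 + e^{2.8084}) = 0.0569
P = 0.0569

0.057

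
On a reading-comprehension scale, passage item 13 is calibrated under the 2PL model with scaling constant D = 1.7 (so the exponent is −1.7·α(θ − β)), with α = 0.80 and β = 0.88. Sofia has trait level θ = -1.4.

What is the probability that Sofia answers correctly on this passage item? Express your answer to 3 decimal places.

P(θ) = 1 / (1 + exp(−D·α(θ − β)))
Exponent: 1.7 × 0.80 × (-1.4 − 0.88) = -3.1008
1/(1 + e^{3.1008}) = 0.0431
P = 0.0431

0.043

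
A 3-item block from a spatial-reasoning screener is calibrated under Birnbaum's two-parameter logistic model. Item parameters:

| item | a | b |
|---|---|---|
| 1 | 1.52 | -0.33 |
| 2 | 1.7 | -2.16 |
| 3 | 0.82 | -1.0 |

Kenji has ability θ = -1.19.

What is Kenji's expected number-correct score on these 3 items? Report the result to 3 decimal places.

P(θ) = 1 / (1 + exp(−a(θ − b)))
P_1 = 1/(1+e^{1.3072}) = 0.2130
P_2 = 1/(1+e^{-1.6490}) = 0.8388
P_3 = 1/(1+e^{0.1558}) = 0.4611
E[score] = 0.2130 + 0.8388 + 0.4611 = 1.5128

1.513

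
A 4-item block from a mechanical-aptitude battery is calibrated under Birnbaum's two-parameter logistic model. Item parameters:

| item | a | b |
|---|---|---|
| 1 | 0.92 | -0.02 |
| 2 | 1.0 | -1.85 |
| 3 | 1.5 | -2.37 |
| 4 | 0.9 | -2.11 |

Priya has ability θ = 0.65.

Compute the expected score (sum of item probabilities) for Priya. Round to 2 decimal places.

3.49

P(θ) = 1 / (1 + exp(−a(θ − b)))
P_1 = 1/(1+e^{-0.6164}) = 0.6494
P_2 = 1/(1+e^{-2.5000}) = 0.9241
P_3 = 1/(1+e^{-4.5300}) = 0.9893
P_4 = 1/(1+e^{-2.4840}) = 0.9230
E[score] = 0.6494 + 0.9241 + 0.9893 + 0.9230 = 3.4859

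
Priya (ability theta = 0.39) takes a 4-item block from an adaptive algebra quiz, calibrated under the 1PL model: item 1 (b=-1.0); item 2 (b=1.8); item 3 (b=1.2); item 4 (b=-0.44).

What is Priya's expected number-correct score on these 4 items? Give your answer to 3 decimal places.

P(theta) = 1 / (1 + exp(−(theta − b)))
P_1 = 1/(1+e^{-1.3900}) = 0.8006
P_2 = 1/(1+e^{1.4100}) = 0.1962
P_3 = 1/(1+e^{0.8100}) = 0.3079
P_4 = 1/(1+e^{-0.8300}) = 0.6964
E[score] = 0.8006 + 0.1962 + 0.3079 + 0.6964 = 2.0011

2.001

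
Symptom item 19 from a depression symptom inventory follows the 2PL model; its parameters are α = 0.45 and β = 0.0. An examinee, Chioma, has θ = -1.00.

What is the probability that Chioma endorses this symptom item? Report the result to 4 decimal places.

P(θ) = 1 / (1 + exp(−α(θ − β)))
Exponent: 0.45 × (-1.00 − 0.0) = -0.4500
1/(1 + e^{0.4500}) = 0.3894

0.3894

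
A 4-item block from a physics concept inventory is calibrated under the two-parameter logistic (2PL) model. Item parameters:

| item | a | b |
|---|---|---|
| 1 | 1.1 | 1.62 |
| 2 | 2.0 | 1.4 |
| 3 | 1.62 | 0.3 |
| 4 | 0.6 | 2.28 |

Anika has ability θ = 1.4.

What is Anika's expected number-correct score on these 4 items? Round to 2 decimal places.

2.17

P(θ) = 1 / (1 + exp(−a(θ − b)))
P_1 = 1/(1+e^{0.2420}) = 0.4398
P_2 = 1/(1+e^{0.0000}) = 0.5000
P_3 = 1/(1+e^{-1.7820}) = 0.8559
P_4 = 1/(1+e^{0.5280}) = 0.3710
E[score] = 0.4398 + 0.5000 + 0.8559 + 0.3710 = 2.1667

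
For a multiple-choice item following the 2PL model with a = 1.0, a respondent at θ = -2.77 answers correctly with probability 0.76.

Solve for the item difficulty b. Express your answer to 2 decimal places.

-3.92

P(θ) = 1 / (1 + exp(−a(θ − b)))
logit(0.76) = ln(0.76/0.24) = 1.1527
b = θ − logit/(a) = -2.77 − 1.1527/1.0000 = -3.9227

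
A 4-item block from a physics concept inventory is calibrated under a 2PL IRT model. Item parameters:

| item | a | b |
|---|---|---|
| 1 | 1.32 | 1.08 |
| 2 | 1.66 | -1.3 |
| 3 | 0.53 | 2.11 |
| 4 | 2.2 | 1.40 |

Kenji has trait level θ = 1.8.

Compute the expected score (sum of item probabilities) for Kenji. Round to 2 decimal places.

P(θ) = 1 / (1 + exp(−a(θ − b)))
P_1 = 1/(1+e^{-0.9504}) = 0.7212
P_2 = 1/(1+e^{-5.1460}) = 0.9942
P_3 = 1/(1+e^{0.1643}) = 0.4590
P_4 = 1/(1+e^{-0.8800}) = 0.7068
E[score] = 0.7212 + 0.9942 + 0.4590 + 0.7068 = 2.8812

2.88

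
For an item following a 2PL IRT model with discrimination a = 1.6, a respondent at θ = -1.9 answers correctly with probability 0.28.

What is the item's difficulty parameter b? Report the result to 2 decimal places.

-1.31

P(θ) = 1 / (1 + exp(−a(θ − b)))
logit(0.28) = ln(0.28/0.72) = -0.9445
b = θ − logit/(a) = -1.9 − (-0.9445)/1.6000 = -1.3097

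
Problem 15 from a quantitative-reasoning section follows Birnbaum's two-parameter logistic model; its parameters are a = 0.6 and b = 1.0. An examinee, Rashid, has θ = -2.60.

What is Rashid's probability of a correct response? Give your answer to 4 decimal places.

P(θ) = 1 / (1 + exp(−a(θ − b)))
Exponent: 0.6 × (-2.60 − 1.0) = -2.1600
1/(1 + e^{2.1600}) = 0.1034

0.1034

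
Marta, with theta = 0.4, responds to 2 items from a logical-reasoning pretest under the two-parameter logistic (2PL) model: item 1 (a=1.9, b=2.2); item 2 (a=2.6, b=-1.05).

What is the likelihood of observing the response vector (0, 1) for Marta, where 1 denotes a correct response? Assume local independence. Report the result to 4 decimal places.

0.9465

P(theta) = 1 / (1 + exp(−a(theta − b)))
P_1 = 1/(1+e^{3.4200}) = 0.0317
P_2 = 1/(1+e^{-3.7700}) = 0.9775
L = (1−P_1) × P_2 = 0.9683 × 0.9775 = 0.94650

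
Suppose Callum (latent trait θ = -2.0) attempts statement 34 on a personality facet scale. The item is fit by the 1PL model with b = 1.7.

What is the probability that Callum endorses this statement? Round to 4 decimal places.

0.0241

P(θ) = 1 / (1 + exp(−(θ − b)))
Exponent: (-2.0 − 1.7) = -3.7000
1/(1 + e^{3.7000}) = 0.0241
P = 0.0241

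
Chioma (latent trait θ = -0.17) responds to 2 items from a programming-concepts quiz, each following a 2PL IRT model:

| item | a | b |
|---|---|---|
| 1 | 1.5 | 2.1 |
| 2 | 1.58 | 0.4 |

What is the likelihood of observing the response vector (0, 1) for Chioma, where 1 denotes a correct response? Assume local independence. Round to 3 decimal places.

0.280

P(θ) = 1 / (1 + exp(−a(θ − b)))
P_1 = 1/(1+e^{3.4050}) = 0.0321
P_2 = 1/(1+e^{0.9006}) = 0.2889
L = (1−P_1) × P_2 = 0.9679 × 0.2889 = 0.27964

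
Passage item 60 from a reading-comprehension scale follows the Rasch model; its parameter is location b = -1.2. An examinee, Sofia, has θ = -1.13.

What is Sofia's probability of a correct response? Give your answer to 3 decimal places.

0.517

P(θ) = 1 / (1 + exp(−(θ − b)))
Exponent: (-1.13 − (-1.2)) = 0.0700
1/(1 + e^{-0.0700}) = 0.5175
P = 0.5175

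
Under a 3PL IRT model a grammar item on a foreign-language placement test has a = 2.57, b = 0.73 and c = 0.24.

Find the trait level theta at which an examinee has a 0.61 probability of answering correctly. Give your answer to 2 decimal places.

P(theta) = c + (1 − c) · 1 / (1 + exp(−a(theta − b)))
Remove guessing floor: (0.61 − 0.24)/(1 − 0.24) = 0.4868
logit = ln(0.4868/0.5132) = -0.0526
theta = b + logit/(a) = 0.73 + (-0.0526)/2.5700 = 0.7095

0.71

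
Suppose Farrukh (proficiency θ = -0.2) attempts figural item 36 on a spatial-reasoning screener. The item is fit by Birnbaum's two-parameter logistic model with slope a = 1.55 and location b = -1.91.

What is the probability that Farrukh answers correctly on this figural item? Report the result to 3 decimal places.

P(θ) = 1 / (1 + exp(−a(θ − b)))
Exponent: 1.55 × (-0.2 − (-1.91)) = 2.6505
1/(1 + e^{-2.6505}) = 0.9340

0.934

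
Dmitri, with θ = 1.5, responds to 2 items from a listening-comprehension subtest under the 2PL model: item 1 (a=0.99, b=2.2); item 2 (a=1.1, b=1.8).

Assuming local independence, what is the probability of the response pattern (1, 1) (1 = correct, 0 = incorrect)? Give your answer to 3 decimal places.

0.139

P(θ) = 1 / (1 + exp(−a(θ − b)))
P_1 = 1/(1+e^{0.6930}) = 0.3334
P_2 = 1/(1+e^{0.3300}) = 0.4182
L = P_1 × P_2 = 0.3334 × 0.4182 = 0.13943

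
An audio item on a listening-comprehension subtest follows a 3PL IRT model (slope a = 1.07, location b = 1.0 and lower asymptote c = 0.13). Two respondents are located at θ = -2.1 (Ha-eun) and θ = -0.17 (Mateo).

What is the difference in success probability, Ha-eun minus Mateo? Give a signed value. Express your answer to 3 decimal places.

P(θ) = c + (1 − c) · 1 / (1 + exp(−a(θ − b)))
P(Ha-eun) = 0.1604  [exponent -3.3170]
P(Mateo) = 0.3235  [exponent -1.2519]
Difference = 0.1604 − 0.3235 = -0.1630

-0.163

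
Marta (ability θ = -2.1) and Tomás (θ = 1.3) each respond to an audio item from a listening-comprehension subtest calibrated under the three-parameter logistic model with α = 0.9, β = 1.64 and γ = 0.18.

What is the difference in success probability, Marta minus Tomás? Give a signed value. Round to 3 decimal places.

P(θ) = γ + (1 − γ) · 1 / (1 + exp(−α(θ − β)))
P(Marta) = 0.2074  [exponent -3.3660]
P(Tomás) = 0.5278  [exponent -0.3060]
Difference = 0.2074 − 0.5278 = -0.3204

-0.320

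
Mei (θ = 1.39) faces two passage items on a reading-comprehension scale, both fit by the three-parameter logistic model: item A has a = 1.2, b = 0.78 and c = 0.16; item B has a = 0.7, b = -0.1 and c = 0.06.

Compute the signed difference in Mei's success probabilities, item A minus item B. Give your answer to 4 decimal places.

-0.0279

P(θ) = c + (1 − c) · 1 / (1 + exp(−a(θ − b)))
P_A = 0.7272
P_B = 0.7551
P_A − P_B = -0.0279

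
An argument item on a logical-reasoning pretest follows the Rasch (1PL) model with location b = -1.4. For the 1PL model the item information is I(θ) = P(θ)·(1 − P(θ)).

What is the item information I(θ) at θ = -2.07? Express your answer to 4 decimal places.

P = 1/(1+e^{0.6700}) = 0.3385
P(1−P) = 0.3385 × 0.6615 = 0.2239
I = P(1−P) = 0.22392

0.2239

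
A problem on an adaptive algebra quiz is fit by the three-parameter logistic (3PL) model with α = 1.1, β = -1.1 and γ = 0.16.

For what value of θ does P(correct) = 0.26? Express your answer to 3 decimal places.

-2.920

P(θ) = γ + (1 − γ) · 1 / (1 + exp(−α(θ − β)))
Remove guessing floor: (0.26 − 0.16)/(1 − 0.16) = 0.1190
logit = ln(0.1190/0.8810) = -2.0015
θ = β + logit/(α) = -1.1 + (-2.0015)/1.1000 = -2.9195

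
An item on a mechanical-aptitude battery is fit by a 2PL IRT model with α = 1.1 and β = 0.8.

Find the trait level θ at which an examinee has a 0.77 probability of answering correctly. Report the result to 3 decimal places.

1.898

P(θ) = 1 / (1 + exp(−α(θ − β)))
logit = ln(0.7700/0.2300) = 1.2083
θ = β + logit/(α) = 0.8 + 1.2083/1.1000 = 1.8985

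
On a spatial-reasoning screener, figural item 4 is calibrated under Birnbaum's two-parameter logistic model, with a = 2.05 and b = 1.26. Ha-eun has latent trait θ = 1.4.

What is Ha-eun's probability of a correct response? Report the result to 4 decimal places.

P(θ) = 1 / (1 + exp(−a(θ − b)))
Exponent: 2.05 × (1.4 − 1.26) = 0.2870
1/(1 + e^{-0.2870}) = 0.5713

0.5713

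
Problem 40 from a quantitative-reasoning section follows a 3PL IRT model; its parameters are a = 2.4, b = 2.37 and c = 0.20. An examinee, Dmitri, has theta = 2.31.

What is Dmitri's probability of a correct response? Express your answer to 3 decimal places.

P(theta) = c + (1 − c) · 1 / (1 + exp(−a(theta − b)))
Exponent: 2.4 × (2.31 − 2.37) = -0.1440
1/(1 + e^{0.1440}) = 0.4641
P = 0.20 + 0.80 × 0.4641 = 0.5712

0.571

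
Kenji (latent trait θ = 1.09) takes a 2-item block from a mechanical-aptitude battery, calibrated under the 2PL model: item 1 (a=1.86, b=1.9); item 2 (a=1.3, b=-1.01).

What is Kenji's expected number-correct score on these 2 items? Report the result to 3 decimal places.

P(θ) = 1 / (1 + exp(−a(θ − b)))
P_1 = 1/(1+e^{1.5066}) = 0.1814
P_2 = 1/(1+e^{-2.7300}) = 0.9388
E[score] = 0.1814 + 0.9388 = 1.1202

1.120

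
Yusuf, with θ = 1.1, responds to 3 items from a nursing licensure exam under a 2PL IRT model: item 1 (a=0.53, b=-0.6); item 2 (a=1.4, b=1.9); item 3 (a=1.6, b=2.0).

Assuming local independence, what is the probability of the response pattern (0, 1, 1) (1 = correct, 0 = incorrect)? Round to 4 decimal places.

P(θ) = 1 / (1 + exp(−a(θ − b)))
P_1 = 1/(1+e^{-0.9010}) = 0.7112
P_2 = 1/(1+e^{1.1200}) = 0.2460
P_3 = 1/(1+e^{1.4400}) = 0.1915
L = (1−P_1) × P_2 × P_3 = 0.2888 × 0.2460 × 0.1915 = 0.01361

0.0136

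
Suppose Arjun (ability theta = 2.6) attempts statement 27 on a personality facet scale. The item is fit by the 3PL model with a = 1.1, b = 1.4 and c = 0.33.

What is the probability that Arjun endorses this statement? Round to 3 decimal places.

0.859

P(theta) = c + (1 − c) · 1 / (1 + exp(−a(theta − b)))
Exponent: 1.1 × (2.6 − 1.4) = 1.3200
1/(1 + e^{-1.3200}) = 0.7892
P = 0.33 + 0.67 × 0.7892 = 0.8588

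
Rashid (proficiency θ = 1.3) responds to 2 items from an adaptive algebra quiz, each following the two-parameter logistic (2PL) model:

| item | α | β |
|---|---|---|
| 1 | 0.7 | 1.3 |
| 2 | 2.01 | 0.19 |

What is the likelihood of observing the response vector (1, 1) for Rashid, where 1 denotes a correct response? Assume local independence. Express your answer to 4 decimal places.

0.4515

P(θ) = 1 / (1 + exp(−α(θ − β)))
P_1 = 1/(1+e^{0.0000}) = 0.5000
P_2 = 1/(1+e^{-2.2311}) = 0.9030
L = P_1 × P_2 = 0.5000 × 0.9030 = 0.45150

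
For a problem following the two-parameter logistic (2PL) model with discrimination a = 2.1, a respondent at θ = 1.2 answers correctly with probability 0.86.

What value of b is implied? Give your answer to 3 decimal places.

0.336

P(θ) = 1 / (1 + exp(−a(θ − b)))
logit(0.86) = ln(0.86/0.14) = 1.8153
b = θ − logit/(a) = 1.2 − 1.8153/2.1000 = 0.3356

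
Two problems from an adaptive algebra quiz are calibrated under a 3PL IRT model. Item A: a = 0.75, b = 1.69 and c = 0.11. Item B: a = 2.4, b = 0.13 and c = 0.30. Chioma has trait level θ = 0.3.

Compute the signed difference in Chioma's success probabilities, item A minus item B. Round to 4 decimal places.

-0.3784

P(θ) = c + (1 − c) · 1 / (1 + exp(−a(θ − b)))
P_A = 0.3420
P_B = 0.7204
P_A − P_B = -0.3784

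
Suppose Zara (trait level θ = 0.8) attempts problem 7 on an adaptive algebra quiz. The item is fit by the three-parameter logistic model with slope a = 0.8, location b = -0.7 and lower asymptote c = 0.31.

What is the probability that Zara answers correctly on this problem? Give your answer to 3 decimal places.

0.840

P(θ) = c + (1 − c) · 1 / (1 + exp(−a(θ − b)))
Exponent: 0.8 × (0.8 − (-0.7)) = 1.2000
1/(1 + e^{-1.2000}) = 0.7685
P = 0.31 + 0.69 × 0.7685 = 0.8403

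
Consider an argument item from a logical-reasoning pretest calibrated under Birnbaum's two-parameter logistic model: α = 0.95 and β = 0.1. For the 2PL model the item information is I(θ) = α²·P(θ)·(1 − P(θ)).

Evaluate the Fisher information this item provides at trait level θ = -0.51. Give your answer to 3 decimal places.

P = 1/(1+e^{0.5795}) = 0.3590
P(1−P) = 0.3590 × 0.6410 = 0.2301
I = α² × P(1−P) = 0.95² × 0.2301 = 0.20769

0.208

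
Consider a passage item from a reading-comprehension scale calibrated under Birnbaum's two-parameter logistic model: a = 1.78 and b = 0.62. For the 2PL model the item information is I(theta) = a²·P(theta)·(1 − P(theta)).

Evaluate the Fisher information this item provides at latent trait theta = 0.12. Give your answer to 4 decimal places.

P = 1/(1+e^{0.8900}) = 0.2911
P(1−P) = 0.2911 × 0.7089 = 0.2064
I = a² × P(1−P) = 1.78² × 0.2064 = 0.65385

0.6538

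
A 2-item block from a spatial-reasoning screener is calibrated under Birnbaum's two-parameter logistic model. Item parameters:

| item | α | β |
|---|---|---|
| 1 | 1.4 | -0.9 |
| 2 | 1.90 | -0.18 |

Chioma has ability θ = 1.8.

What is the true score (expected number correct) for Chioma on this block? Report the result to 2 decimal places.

1.95

P(θ) = 1 / (1 + exp(−α(θ − β)))
P_1 = 1/(1+e^{-3.7800}) = 0.9777
P_2 = 1/(1+e^{-3.7620}) = 0.9773
E[score] = 0.9777 + 0.9773 = 1.9550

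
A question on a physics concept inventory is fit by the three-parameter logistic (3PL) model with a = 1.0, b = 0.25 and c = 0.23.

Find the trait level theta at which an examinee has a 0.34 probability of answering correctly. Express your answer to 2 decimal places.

-1.54

P(theta) = c + (1 − c) · 1 / (1 + exp(−a(theta − b)))
Remove guessing floor: (0.34 − 0.23)/(1 − 0.23) = 0.1429
logit = ln(0.1429/0.8571) = -1.7918
theta = b + logit/(a) = 0.25 + (-1.7918)/1.0000 = -1.5418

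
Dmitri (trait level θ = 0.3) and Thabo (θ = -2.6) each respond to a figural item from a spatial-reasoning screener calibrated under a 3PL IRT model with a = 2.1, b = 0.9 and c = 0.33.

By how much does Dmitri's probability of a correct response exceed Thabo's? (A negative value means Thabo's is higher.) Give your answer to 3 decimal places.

0.148

P(θ) = c + (1 − c) · 1 / (1 + exp(−a(θ − b)))
P(Dmitri) = 0.4781  [exponent -1.2600]
P(Thabo) = 0.3304  [exponent -7.3500]
Difference = 0.4781 − 0.3304 = 0.1476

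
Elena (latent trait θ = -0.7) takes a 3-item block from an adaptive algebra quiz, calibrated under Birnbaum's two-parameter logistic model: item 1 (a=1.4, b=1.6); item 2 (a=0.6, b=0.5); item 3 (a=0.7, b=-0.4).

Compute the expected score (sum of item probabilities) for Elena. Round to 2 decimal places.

P(θ) = 1 / (1 + exp(−a(θ − b)))
P_1 = 1/(1+e^{3.2200}) = 0.0384
P_2 = 1/(1+e^{0.7200}) = 0.3274
P_3 = 1/(1+e^{0.2100}) = 0.4477
E[score] = 0.0384 + 0.3274 + 0.4477 = 0.8135

0.81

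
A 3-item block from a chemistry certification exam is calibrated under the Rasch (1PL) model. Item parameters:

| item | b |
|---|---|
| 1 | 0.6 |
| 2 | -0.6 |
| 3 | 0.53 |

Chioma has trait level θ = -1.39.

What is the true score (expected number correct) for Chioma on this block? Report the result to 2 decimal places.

P(θ) = 1 / (1 + exp(−(θ − b)))
P_1 = 1/(1+e^{1.9900}) = 0.1203
P_2 = 1/(1+e^{0.7900}) = 0.3122
P_3 = 1/(1+e^{1.9200}) = 0.1279
E[score] = 0.1203 + 0.3122 + 0.1279 = 0.5603

0.56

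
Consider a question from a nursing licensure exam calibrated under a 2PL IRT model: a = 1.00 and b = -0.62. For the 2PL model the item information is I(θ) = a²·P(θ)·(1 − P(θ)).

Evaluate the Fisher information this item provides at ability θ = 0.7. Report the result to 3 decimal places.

0.166

P = 1/(1+e^{-1.3200}) = 0.7892
P(1−P) = 0.7892 × 0.2108 = 0.1664
I = a² × P(1−P) = 1.00² × 0.1664 = 0.16637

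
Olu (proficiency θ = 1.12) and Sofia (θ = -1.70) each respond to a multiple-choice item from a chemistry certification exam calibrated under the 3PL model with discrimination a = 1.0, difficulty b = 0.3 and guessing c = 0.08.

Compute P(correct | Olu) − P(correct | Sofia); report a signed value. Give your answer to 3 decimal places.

0.529

P(θ) = c + (1 − c) · 1 / (1 + exp(−a(θ − b)))
P(Olu) = 0.7187  [exponent 0.8200]
P(Sofia) = 0.1897  [exponent -2.0000]
Difference = 0.7187 − 0.1897 = 0.5290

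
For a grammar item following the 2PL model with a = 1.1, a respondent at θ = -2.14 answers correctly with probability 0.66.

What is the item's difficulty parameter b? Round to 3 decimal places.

-2.743

P(θ) = 1 / (1 + exp(−a(θ − b)))
logit(0.66) = ln(0.66/0.34) = 0.6633
b = θ − logit/(a) = -2.14 − 0.6633/1.1000 = -2.7430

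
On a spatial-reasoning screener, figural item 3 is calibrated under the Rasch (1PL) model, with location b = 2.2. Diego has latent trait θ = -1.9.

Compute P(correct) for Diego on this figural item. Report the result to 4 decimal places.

P(θ) = 1 / (1 + exp(−(θ − b)))
Exponent: (-1.9 − 2.2) = -4.1000
1/(1 + e^{4.1000}) = 0.0163
P = 0.0163

0.0163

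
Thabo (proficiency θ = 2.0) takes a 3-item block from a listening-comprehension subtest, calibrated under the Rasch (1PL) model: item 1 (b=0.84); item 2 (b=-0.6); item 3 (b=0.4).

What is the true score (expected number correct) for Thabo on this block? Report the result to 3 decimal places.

2.524

P(θ) = 1 / (1 + exp(−(θ − b)))
P_1 = 1/(1+e^{-1.1600}) = 0.7613
P_2 = 1/(1+e^{-2.6000}) = 0.9309
P_3 = 1/(1+e^{-1.6000}) = 0.8320
E[score] = 0.7613 + 0.9309 + 0.8320 = 2.5242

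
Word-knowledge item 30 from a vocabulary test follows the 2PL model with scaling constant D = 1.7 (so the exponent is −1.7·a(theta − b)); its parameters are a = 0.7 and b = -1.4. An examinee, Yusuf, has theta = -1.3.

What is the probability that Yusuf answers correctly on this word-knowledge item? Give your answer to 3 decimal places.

0.530

P(theta) = 1 / (1 + exp(−D·a(theta − b)))
Exponent: 1.7 × 0.7 × (-1.3 − (-1.4)) = 0.1190
1/(1 + e^{-0.1190}) = 0.5297
P = 0.5297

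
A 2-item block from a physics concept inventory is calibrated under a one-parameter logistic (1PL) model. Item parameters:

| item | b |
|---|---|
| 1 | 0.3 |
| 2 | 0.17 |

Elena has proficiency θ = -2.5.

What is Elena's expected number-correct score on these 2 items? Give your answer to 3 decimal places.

0.122

P(θ) = 1 / (1 + exp(−(θ − b)))
P_1 = 1/(1+e^{2.8000}) = 0.0573
P_2 = 1/(1+e^{2.6700}) = 0.0648
E[score] = 0.0573 + 0.0648 = 0.1221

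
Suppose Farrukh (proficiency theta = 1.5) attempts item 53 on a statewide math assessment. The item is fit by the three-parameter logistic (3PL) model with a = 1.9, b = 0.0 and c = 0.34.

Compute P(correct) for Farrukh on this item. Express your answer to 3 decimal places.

0.964

P(theta) = c + (1 − c) · 1 / (1 + exp(−a(theta − b)))
Exponent: 1.9 × (1.5 − 0.0) = 2.8500
1/(1 + e^{-2.8500}) = 0.9453
P = 0.34 + 0.66 × 0.9453 = 0.9639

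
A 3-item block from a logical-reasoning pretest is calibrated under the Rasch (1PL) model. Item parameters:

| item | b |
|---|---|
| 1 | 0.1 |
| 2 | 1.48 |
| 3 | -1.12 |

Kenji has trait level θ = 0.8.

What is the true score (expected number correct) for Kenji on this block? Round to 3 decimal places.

1.877

P(θ) = 1 / (1 + exp(−(θ − b)))
P_1 = 1/(1+e^{-0.7000}) = 0.6682
P_2 = 1/(1+e^{0.6800}) = 0.3363
P_3 = 1/(1+e^{-1.9200}) = 0.8721
E[score] = 0.6682 + 0.3363 + 0.8721 = 1.8766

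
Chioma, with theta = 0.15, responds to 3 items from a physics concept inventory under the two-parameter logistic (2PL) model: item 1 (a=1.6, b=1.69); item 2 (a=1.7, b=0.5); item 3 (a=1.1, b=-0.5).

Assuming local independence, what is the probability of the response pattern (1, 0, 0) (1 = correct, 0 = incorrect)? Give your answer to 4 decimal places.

P(theta) = 1 / (1 + exp(−a(theta − b)))
P_1 = 1/(1+e^{2.4640}) = 0.0784
P_2 = 1/(1+e^{0.5950}) = 0.3555
P_3 = 1/(1+e^{-0.7150}) = 0.6715
L = P_1 × (1−P_2) × (1−P_3) = 0.0784 × 0.6445 × 0.3285 = 0.01660

0.0166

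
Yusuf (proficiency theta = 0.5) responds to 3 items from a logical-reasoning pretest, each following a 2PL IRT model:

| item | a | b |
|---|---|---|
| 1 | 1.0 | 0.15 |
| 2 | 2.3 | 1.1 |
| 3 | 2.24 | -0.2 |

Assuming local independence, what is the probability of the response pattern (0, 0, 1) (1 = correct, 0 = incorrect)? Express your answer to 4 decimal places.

P(theta) = 1 / (1 + exp(−a(theta − b)))
P_1 = 1/(1+e^{-0.3500}) = 0.5866
P_2 = 1/(1+e^{1.3800}) = 0.2010
P_3 = 1/(1+e^{-1.5680}) = 0.8275
L = (1−P_1) × (1−P_2) × P_3 = 0.4134 × 0.7990 × 0.8275 = 0.27331

0.2733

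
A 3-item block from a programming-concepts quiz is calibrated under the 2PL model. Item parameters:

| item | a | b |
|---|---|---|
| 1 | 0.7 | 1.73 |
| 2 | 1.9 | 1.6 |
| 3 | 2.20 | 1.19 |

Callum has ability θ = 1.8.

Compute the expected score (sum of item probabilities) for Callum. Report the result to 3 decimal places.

P(θ) = 1 / (1 + exp(−a(θ − b)))
P_1 = 1/(1+e^{-0.0490}) = 0.5122
P_2 = 1/(1+e^{-0.3800}) = 0.5939
P_3 = 1/(1+e^{-1.3420}) = 0.7928
E[score] = 0.5122 + 0.5939 + 0.7928 = 1.8989

1.899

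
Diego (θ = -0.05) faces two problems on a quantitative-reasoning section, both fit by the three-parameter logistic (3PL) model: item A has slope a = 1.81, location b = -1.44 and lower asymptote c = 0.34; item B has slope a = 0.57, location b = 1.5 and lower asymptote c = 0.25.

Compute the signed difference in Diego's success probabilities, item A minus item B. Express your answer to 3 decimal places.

P(θ) = c + (1 − c) · 1 / (1 + exp(−a(θ − b)))
P_A = 0.9507
P_B = 0.4693
P_A − P_B = 0.4813

0.481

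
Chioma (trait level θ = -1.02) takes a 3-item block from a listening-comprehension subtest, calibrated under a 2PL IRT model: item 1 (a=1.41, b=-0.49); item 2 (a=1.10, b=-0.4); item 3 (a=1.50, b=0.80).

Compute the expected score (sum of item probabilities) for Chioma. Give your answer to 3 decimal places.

P(θ) = 1 / (1 + exp(−a(θ − b)))
P_1 = 1/(1+e^{0.7473}) = 0.3214
P_2 = 1/(1+e^{0.6820}) = 0.3358
P_3 = 1/(1+e^{2.7300}) = 0.0612
E[score] = 0.3214 + 0.3358 + 0.0612 = 0.7185

0.718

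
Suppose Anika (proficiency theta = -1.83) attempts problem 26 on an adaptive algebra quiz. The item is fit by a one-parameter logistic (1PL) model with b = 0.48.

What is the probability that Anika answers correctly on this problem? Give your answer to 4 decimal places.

P(theta) = 1 / (1 + exp(−(theta − b)))
Exponent: (-1.83 − 0.48) = -2.3100
1/(1 + e^{2.3100}) = 0.0903
P = 0.0903

0.0903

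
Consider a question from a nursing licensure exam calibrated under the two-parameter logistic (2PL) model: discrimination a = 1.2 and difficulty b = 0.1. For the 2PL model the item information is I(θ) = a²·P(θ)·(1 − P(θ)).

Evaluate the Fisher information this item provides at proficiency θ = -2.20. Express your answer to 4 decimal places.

P = 1/(1+e^{2.7600}) = 0.0595
P(1−P) = 0.0595 × 0.9405 = 0.0560
I = a² × P(1−P) = 1.2² × 0.0560 = 0.08061

0.0806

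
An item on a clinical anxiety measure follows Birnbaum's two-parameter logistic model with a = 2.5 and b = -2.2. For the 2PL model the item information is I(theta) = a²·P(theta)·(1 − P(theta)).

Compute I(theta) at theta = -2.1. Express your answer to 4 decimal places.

P = 1/(1+e^{-0.2500}) = 0.5622
P(1−P) = 0.5622 × 0.4378 = 0.2461
I = a² × P(1−P) = 2.5² × 0.2461 = 1.53834

1.5383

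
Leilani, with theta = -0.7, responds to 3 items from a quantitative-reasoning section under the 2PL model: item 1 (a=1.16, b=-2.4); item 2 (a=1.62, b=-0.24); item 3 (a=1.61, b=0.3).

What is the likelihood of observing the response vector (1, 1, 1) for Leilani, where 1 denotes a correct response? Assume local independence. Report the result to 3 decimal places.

0.047

P(theta) = 1 / (1 + exp(−a(theta − b)))
P_1 = 1/(1+e^{-1.9720}) = 0.8778
P_2 = 1/(1+e^{0.7452}) = 0.3219
P_3 = 1/(1+e^{1.6100}) = 0.1666
L = P_1 × P_2 × P_3 = 0.8778 × 0.3219 × 0.1666 = 0.04707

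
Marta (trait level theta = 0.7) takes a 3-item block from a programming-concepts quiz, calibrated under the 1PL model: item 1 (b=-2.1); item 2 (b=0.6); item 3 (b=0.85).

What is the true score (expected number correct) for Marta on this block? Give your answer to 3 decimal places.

1.930

P(theta) = 1 / (1 + exp(−(theta − b)))
P_1 = 1/(1+e^{-2.8000}) = 0.9427
P_2 = 1/(1+e^{-0.1000}) = 0.5250
P_3 = 1/(1+e^{0.1500}) = 0.4626
E[score] = 0.9427 + 0.5250 + 0.4626 = 1.9302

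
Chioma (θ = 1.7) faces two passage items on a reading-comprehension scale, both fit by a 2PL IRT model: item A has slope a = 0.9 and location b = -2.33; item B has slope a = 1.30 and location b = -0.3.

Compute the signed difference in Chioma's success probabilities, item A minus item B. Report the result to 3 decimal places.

P(θ) = 1 / (1 + exp(−a(θ − b)))
P_A = 0.9741
P_B = 0.9309
P_A − P_B = 0.0432

0.043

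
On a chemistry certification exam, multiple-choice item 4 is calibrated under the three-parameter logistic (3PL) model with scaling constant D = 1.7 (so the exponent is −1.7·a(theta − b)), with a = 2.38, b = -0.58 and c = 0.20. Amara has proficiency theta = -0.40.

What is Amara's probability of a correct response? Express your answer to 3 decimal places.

P(theta) = c + (1 − c) · 1 / (1 + exp(−D·a(theta − b)))
Exponent: 1.7 × 2.38 × (-0.40 − (-0.58)) = 0.7283
1/(1 + e^{-0.7283}) = 0.6744
P = 0.20 + 0.80 × 0.6744 = 0.7395

0.740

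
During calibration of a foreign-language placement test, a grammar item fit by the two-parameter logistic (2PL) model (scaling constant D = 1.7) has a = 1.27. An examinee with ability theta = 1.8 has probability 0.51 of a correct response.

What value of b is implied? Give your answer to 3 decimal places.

1.781

P(theta) = 1 / (1 + exp(−D·a(theta − b)))
logit(0.51) = ln(0.51/0.49) = 0.0400
b = theta − logit/(1.7·a) = 1.8 − 0.0400/2.1590 = 1.7815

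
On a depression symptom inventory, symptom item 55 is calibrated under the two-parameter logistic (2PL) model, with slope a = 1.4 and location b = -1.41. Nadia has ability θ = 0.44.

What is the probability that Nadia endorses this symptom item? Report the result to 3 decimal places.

P(θ) = 1 / (1 + exp(−a(θ − b)))
Exponent: 1.4 × (0.44 − (-1.41)) = 2.5900
1/(1 + e^{-2.5900}) = 0.9302

0.930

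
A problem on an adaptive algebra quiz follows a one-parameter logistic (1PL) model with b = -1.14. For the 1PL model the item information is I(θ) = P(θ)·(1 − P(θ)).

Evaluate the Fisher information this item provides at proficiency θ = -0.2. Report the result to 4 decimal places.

0.2020

P = 1/(1+e^{-0.9400}) = 0.7191
P(1−P) = 0.7191 × 0.2809 = 0.2020
I = P(1−P) = 0.20200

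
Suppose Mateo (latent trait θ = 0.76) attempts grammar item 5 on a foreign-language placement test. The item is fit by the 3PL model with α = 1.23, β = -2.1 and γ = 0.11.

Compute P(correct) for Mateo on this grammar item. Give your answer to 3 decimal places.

P(θ) = γ + (1 − γ) · 1 / (1 + exp(−α(θ − β)))
Exponent: 1.23 × (0.76 − (-2.1)) = 3.5178
1/(1 + e^{-3.5178}) = 0.9712
P = 0.11 + 0.89 × 0.9712 = 0.9744

0.974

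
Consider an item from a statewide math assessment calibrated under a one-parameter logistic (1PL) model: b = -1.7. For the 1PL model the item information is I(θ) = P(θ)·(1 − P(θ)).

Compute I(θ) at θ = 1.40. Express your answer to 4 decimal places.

0.0412

P = 1/(1+e^{-3.1000}) = 0.9569
P(1−P) = 0.9569 × 0.0431 = 0.0412
I = P(1−P) = 0.04125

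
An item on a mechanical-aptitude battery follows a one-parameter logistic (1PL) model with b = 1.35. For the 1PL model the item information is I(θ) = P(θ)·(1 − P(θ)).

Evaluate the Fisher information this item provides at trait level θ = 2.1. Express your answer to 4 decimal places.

0.2179

P = 1/(1+e^{-0.7500}) = 0.6792
P(1−P) = 0.6792 × 0.3208 = 0.2179
I = P(1−P) = 0.21789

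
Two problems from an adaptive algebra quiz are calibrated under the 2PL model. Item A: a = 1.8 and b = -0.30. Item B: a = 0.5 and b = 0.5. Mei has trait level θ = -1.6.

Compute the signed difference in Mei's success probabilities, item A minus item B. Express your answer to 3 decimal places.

P(θ) = 1 / (1 + exp(−a(θ − b)))
P_A = 0.0879
P_B = 0.2592
P_A − P_B = -0.1714

-0.171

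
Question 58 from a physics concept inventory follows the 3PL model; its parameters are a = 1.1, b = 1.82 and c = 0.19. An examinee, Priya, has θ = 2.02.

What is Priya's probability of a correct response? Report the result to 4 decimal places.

P(θ) = c + (1 − c) · 1 / (1 + exp(−a(θ − b)))
Exponent: 1.1 × (2.02 − 1.82) = 0.2200
1/(1 + e^{-0.2200}) = 0.5548
P = 0.19 + 0.81 × 0.5548 = 0.6394

0.6394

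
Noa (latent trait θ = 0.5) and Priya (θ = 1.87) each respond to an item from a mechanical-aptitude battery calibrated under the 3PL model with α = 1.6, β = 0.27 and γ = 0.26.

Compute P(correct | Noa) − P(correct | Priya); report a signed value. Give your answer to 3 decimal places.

P(θ) = γ + (1 − γ) · 1 / (1 + exp(−α(θ − β)))
P(Noa) = 0.6973  [exponent 0.3680]
P(Priya) = 0.9469  [exponent 2.5600]
Difference = 0.6973 − 0.9469 = -0.2496

-0.250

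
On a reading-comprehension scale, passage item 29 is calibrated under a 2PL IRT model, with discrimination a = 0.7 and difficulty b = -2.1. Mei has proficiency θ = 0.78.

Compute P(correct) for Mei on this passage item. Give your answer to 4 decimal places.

P(θ) = 1 / (1 + exp(−a(θ − b)))
Exponent: 0.7 × (0.78 − (-2.1)) = 2.0160
1/(1 + e^{-2.0160}) = 0.8825

0.8825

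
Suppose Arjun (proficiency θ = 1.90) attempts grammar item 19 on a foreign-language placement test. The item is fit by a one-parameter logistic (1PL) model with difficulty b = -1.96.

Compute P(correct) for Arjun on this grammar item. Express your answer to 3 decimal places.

0.979

P(θ) = 1 / (1 + exp(−(θ − b)))
Exponent: (1.90 − (-1.96)) = 3.8600
1/(1 + e^{-3.8600}) = 0.9794
P = 0.9794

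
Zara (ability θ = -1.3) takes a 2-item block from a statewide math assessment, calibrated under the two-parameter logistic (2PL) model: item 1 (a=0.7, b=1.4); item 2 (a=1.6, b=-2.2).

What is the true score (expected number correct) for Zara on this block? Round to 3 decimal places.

0.940

P(θ) = 1 / (1 + exp(−a(θ − b)))
P_1 = 1/(1+e^{1.8900}) = 0.1312
P_2 = 1/(1+e^{-1.4400}) = 0.8085
E[score] = 0.1312 + 0.8085 = 0.9397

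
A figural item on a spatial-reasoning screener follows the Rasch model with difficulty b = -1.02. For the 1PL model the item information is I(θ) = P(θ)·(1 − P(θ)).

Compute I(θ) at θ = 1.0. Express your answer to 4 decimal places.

P = 1/(1+e^{-2.0200}) = 0.8829
P(1−P) = 0.8829 × 0.1171 = 0.1034
I = P(1−P) = 0.10340

0.1034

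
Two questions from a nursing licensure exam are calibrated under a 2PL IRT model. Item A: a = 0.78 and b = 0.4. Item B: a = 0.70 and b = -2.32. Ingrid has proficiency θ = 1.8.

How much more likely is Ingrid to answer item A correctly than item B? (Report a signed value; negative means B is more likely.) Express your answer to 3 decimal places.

-0.198

P(θ) = 1 / (1 + exp(−a(θ − b)))
P_A = 0.7488
P_B = 0.9470
P_A − P_B = -0.1983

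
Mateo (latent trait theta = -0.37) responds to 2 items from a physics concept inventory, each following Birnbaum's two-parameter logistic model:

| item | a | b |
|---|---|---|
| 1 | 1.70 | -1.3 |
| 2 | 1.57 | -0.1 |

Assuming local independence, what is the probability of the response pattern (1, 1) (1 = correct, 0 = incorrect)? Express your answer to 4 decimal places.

P(theta) = 1 / (1 + exp(−a(theta − b)))
P_1 = 1/(1+e^{-1.5810}) = 0.8293
P_2 = 1/(1+e^{0.4239}) = 0.3956
L = P_1 × P_2 = 0.8293 × 0.3956 = 0.32808

0.3281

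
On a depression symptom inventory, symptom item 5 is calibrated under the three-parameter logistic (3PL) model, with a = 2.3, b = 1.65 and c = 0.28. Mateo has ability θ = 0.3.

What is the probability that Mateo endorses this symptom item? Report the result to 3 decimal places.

0.311

P(θ) = c + (1 − c) · 1 / (1 + exp(−a(θ − b)))
Exponent: 2.3 × (0.3 − 1.65) = -3.1050
1/(1 + e^{3.1050}) = 0.0429
P = 0.28 + 0.72 × 0.0429 = 0.3109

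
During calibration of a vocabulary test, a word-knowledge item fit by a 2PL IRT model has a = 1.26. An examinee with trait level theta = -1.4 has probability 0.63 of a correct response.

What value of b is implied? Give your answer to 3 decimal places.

P(theta) = 1 / (1 + exp(−a(theta − b)))
logit(0.63) = ln(0.63/0.37) = 0.5322
b = theta − logit/(a) = -1.4 − 0.5322/1.2600 = -1.8224

-1.822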